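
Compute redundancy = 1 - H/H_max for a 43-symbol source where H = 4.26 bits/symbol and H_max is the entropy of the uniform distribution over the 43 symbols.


H_max = log2(K) = log2(43) = 5.4263 bits/symbol. Redundancy = 1 - H/H_max = 1 - 4.26/5.4263 = 1 - 0.7851 = 0.2149

0.2149


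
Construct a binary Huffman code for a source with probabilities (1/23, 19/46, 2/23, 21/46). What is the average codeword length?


Huffman construction (repeatedly merge the two least-probable nodes; each merge adds 1 bit to every symbol beneath it): 1/23 + 2/23 = 3/23; 3/23 + 19/46 = 25/46; 21/46 + 25/46 = 1. Resulting codeword lengths (in the order the probabilities were given): (3, 2, 3, 1). L_avg = sum(p_i * l_i) = 1/23*3 + 19/46*2 + 2/23*3 + 21/46*1 = 77/46 = 1.6739

1.6739 bits


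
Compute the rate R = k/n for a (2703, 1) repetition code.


Rate = k/n = 1/2703

1/2703


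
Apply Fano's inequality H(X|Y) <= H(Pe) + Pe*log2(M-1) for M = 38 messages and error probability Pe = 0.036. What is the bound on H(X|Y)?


H(Pe) = -Pe*log2(Pe) - (1-Pe)*log2(1-Pe) = -0.036*log2(0.036) - 0.964*log2(0.964) = 0.172651 + 0.050991 = 0.2236. Pe*log2(M-1) = 0.036*log2(37) = 0.187540. Bound = H(Pe) + Pe*log2(M-1) = 0.172651 + 0.050991 + 0.187540 = 0.4112

0.4112 bits


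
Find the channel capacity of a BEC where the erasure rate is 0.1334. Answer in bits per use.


C = 1 - epsilon = 1 - 0.1334 = 0.8666

0.8666 bits


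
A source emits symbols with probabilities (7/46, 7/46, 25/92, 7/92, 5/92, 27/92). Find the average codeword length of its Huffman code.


Huffman construction (repeatedly merge the two least-probable nodes; each merge adds 1 bit to every symbol beneath it): 5/92 + 7/92 = 3/23; 3/23 + 7/46 = 13/46; 7/46 + 25/92 = 39/92; 13/46 + 27/92 = 53/92; 39/92 + 53/92 = 1. Resulting codeword lengths (in the order the probabilities were given): (3, 2, 2, 4, 4, 2). L_avg = sum(p_i * l_i) = 7/46*3 + 7/46*2 + 25/92*2 + 7/92*4 + 5/92*4 + 27/92*2 = 111/46 = 2.413

2.413 bits


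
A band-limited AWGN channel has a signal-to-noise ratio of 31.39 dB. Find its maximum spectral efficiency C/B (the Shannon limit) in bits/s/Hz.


SNR_linear = 10^(31.39/10) = 1377.2095; C/B = log2(1 + SNR_linear) = log2(1 + 1377.2095) = 10.4286

10.4286 bits/s/Hz


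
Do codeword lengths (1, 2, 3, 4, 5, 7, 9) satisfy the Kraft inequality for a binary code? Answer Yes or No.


Kraft sum = sum(2^(-l_i)) = 0.9785, need <= 1. Result: satisfied (a binary prefix-free code with these lengths exists)

Yes


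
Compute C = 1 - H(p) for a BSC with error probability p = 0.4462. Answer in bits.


H(p) = -p*log2(p) - (1-p)*log2(1-p) = -0.4462*log2(0.4462) - 0.5538*log2(0.5538) = 0.519483 + 0.472149 = 0.9916. C = 1 - H(p) = 1 - 0.9916 = 0.0084

0.0084 bits


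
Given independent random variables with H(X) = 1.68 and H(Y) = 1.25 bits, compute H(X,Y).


For independent variables, H(X,Y) = H(X) + H(Y) = 1.68 + 1.25 = 2.93

2.93 bits


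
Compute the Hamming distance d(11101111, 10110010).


Count differing positions: . ^ . ^ ^ ^ . ^ = 5 differences

5


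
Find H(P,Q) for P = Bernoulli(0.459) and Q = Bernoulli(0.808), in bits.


H(P,Q) = -p*log2(q) - (1-p)*log2(1-q). -0.459*log2(0.808) = 0.141176; -0.541*log2(0.192) = 1.288025. H(P,Q) = 0.141176 + 1.288025 = 1.4292

1.4292 bits


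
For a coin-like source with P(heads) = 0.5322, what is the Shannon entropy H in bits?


H = -p*log2(p) - (1-p)*log2(1-p). -0.5322*log2(0.5322) = 0.484280; -0.4678*log2(0.4678) = 0.512726. H = 0.484280 + 0.512726 = 0.997

0.997 bits


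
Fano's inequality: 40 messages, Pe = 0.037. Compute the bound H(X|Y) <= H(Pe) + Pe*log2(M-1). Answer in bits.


H(Pe) = -Pe*log2(Pe) - (1-Pe)*log2(1-Pe) = -0.037*log2(0.037) - 0.963*log2(0.963) = 0.175984 + 0.052380 = 0.2284. Pe*log2(M-1) = 0.037*log2(39) = 0.195560. Bound = H(Pe) + Pe*log2(M-1) = 0.175984 + 0.052380 + 0.195560 = 0.4239

0.4239 bits


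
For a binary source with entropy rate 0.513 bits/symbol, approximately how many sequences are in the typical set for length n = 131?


log2|A_typical| = nH = 131 * 0.513 = 67.203, so |A_typical| ~ 2^67.203 = 1.699e+20

1.699e+20


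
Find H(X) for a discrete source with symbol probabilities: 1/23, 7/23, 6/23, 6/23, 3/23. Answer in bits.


H = -sum(p_i * log2(p_i)). Terms: -(1/23)*log2(1/23) = 0.196677; -(7/23)*log2(7/23) = 0.522324; -(6/23)*log2(6/23) = 0.505722; -(6/23)*log2(6/23) = 0.505722; -(3/23)*log2(3/23) = 0.383296. H = 0.196677 + 0.522324 + 0.505722 + 0.505722 + 0.383296 = 2.1137

2.1137 bits


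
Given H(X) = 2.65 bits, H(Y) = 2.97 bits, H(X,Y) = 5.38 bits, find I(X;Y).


I(X;Y) = H(X) + H(Y) - H(X,Y) = 2.65 + 2.97 - 5.38 = 0.24

0.24 bits


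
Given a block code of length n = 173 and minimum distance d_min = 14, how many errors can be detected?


Detection capability = d_min - 1 = 14 - 1 = 13

13 errors


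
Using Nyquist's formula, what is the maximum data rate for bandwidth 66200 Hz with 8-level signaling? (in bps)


Rate = 2 * B * log2(M) = 2 * 66200 * 3.0 = 397200.0

397200.0 bps


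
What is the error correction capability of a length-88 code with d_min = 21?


Correction capability = floor((d-1)/2) = floor((21-1)/2) = 10

10 errors


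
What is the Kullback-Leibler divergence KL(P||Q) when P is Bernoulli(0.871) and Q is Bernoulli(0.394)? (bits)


KL = p*log2(p/q) + (1-p)*log2((1-p)/(1-q)) = 0.871*log2(0.871/0.394) + 0.129*log2(0.129/0.606) = 0.7089

0.7089 bits


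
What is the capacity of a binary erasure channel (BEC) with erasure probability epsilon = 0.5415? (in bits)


C = 1 - epsilon = 1 - 0.5415 = 0.4585

0.4585 bits


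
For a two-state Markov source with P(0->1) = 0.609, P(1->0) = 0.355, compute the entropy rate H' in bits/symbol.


Stationary distribution: pi_0 = p10/(p01+p10) = 0.3683, pi_1 = 0.6317. Entropy rate H' = pi_0*H(p01) + pi_1*H(p10) = 0.3683*0.9654 + 0.6317*0.9385 = 0.9484

0.9484 bits/symbol


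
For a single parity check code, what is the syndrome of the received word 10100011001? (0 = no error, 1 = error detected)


Syndrome = XOR of all bits = 1 XOR 0 XOR 1 XOR 0 XOR 0 XOR 0 XOR 1 XOR 1 XOR 0 XOR 0 XOR 1 = 1

1


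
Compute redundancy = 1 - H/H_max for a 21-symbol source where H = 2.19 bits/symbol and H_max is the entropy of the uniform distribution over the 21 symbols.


H_max = log2(K) = log2(21) = 4.3923 bits/symbol. Redundancy = 1 - H/H_max = 1 - 2.19/4.3923 = 1 - 0.4986 = 0.5014

0.5014


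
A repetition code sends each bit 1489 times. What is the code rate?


Rate = k/n = 1/1489

1/1489


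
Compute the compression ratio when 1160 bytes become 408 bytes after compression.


Ratio = original / compressed = 1160 / 408 = 2.8431

2.8431


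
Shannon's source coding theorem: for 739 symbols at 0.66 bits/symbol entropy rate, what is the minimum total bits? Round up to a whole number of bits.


Minimum bits >= n * H = 739 * 0.66 = 487.74, rounded up to a whole number of bits = 488

488 bits


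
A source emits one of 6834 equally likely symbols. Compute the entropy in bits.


H = log2(n) = log2(6834) = 12.7385

12.7385 bits


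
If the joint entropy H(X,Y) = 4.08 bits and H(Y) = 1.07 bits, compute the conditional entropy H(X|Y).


H(X|Y) = H(X,Y) - H(Y) = 4.08 - 1.07 = 3.01

3.01 bits


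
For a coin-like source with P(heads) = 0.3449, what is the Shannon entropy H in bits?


H = -p*log2(p) - (1-p)*log2(1-p). -0.3449*log2(0.3449) = 0.529680; -0.6551*log2(0.6551) = 0.399751. H = 0.529680 + 0.399751 = 0.9294

0.9294 bits


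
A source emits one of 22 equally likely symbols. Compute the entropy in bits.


H = log2(n) = log2(22) = 4.4594

4.4594 bits


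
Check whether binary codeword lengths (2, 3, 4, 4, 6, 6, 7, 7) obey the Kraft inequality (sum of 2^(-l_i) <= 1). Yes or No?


Kraft sum = sum(2^(-l_i)) = 0.5469, need <= 1. Result: satisfied (a binary prefix-free code with these lengths exists)

Yes


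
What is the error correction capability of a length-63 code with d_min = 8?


Correction capability = floor((d-1)/2) = floor((8-1)/2) = 3

3 errors


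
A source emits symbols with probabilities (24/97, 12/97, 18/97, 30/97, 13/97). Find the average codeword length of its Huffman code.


Huffman construction (repeatedly merge the two least-probable nodes; each merge adds 1 bit to every symbol beneath it): 12/97 + 13/97 = 25/97; 18/97 + 24/97 = 42/97; 25/97 + 30/97 = 55/97; 42/97 + 55/97 = 1. Resulting codeword lengths (in the order the probabilities were given): (2, 3, 2, 2, 3). L_avg = sum(p_i * l_i) = 24/97*2 + 12/97*3 + 18/97*2 + 30/97*2 + 13/97*3 = 219/97 = 2.2577

2.2577 bits


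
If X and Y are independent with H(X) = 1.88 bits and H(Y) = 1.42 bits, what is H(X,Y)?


For independent variables, H(X,Y) = H(X) + H(Y) = 1.88 + 1.42 = 3.3

3.3 bits


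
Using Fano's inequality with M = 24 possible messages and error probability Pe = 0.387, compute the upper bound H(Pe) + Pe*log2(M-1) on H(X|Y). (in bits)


H(Pe) = -Pe*log2(Pe) - (1-Pe)*log2(1-Pe) = -0.387*log2(0.387) - 0.613*log2(0.613) = 0.530033 + 0.432803 = 0.9628. Pe*log2(M-1) = 0.387*log2(23) = 1.750618. Bound = H(Pe) + Pe*log2(M-1) = 0.530033 + 0.432803 + 1.750618 = 2.7135

2.7135 bits


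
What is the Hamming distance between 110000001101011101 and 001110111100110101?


Count differing positions: ^ ^ ^ ^ ^ . ^ ^ . . . ^ ^ . ^ . . . = 10 differences

10


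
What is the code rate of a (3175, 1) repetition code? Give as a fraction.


Rate = k/n = 1/3175

1/3175


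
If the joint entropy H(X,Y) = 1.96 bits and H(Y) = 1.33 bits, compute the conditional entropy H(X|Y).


H(X|Y) = H(X,Y) - H(Y) = 1.96 - 1.33 = 0.63

0.63 bits


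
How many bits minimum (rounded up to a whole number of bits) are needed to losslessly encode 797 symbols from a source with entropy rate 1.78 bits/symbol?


Minimum bits >= n * H = 797 * 1.78 = 1418.66, rounded up to a whole number of bits = 1419

1419 bits


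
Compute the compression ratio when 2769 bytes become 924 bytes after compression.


Ratio = original / compressed = 2769 / 924 = 2.9968

2.9968


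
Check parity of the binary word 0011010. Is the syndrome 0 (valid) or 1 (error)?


Syndrome = XOR of all bits = 0 XOR 0 XOR 1 XOR 1 XOR 0 XOR 1 XOR 0 = 1

1


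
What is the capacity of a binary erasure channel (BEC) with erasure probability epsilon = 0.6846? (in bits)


C = 1 - epsilon = 1 - 0.6846 = 0.3154

0.3154 bits


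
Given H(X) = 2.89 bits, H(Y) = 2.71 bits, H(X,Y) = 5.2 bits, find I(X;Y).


I(X;Y) = H(X) + H(Y) - H(X,Y) = 2.89 + 2.71 - 5.2 = 0.4

0.4 bits


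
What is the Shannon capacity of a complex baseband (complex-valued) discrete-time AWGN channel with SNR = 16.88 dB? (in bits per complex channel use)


SNR_linear = 10^(16.88/10) = 48.7528; C = log2(1 + SNR_linear) = log2(1 + 48.7528) = 5.6367

5.6367 bits/channel use


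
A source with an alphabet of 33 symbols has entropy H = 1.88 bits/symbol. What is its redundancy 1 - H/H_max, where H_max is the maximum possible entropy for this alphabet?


H_max = log2(K) = log2(33) = 5.0444 bits/symbol. Redundancy = 1 - H/H_max = 1 - 1.88/5.0444 = 1 - 0.3727 = 0.6273

0.6273


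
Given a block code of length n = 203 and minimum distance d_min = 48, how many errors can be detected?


Detection capability = d_min - 1 = 48 - 1 = 47

47 errors


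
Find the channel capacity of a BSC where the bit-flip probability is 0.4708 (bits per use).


H(p) = -p*log2(p) - (1-p)*log2(1-p) = -0.4708*log2(0.4708) - 0.5292*log2(0.5292) = 0.511672 + 0.485866 = 0.9975. C = 1 - H(p) = 1 - 0.9975 = 0.0025

0.0025 bits


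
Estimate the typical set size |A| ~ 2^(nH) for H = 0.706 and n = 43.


log2|A_typical| = nH = 43 * 0.706 = 30.358, so |A_typical| ~ 2^30.358 = 1.376e+09

1.376e+09


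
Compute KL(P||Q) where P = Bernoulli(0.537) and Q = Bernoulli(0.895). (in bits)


KL = p*log2(p/q) + (1-p)*log2((1-p)/(1-q)) = 0.537*log2(0.537/0.895) + 0.463*log2(0.463/0.105) = 0.5954

0.5954 bits


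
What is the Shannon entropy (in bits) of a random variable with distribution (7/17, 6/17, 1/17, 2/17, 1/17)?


H = -sum(p_i * log2(p_i)). Terms: -(7/17)*log2(7/17) = 0.527103; -(6/17)*log2(6/17) = 0.530294; -(1/17)*log2(1/17) = 0.240439; -(2/17)*log2(2/17) = 0.363231; -(1/17)*log2(1/17) = 0.240439. H = 0.527103 + 0.530294 + 0.240439 + 0.363231 + 0.240439 = 1.9015

1.9015 bits


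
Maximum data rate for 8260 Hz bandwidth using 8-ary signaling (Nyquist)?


Rate = 2 * B * log2(M) = 2 * 8260 * 3.0 = 49560.0

49560.0 bps


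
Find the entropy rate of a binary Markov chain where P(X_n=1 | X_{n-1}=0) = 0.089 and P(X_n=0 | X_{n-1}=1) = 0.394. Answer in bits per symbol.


Stationary distribution: pi_0 = p10/(p01+p10) = 0.8157, pi_1 = 0.1843. Entropy rate H' = pi_0*H(p01) + pi_1*H(p10) = 0.8157*0.4331 + 0.1843*0.9673 = 0.5316

0.5316 bits/symbol


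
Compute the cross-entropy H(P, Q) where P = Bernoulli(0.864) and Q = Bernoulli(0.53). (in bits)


H(P,Q) = -p*log2(q) - (1-p)*log2(1-q). -0.864*log2(0.53) = 0.791368; -0.136*log2(0.47) = 0.148140. H(P,Q) = 0.791368 + 0.148140 = 0.9395

0.9395 bits


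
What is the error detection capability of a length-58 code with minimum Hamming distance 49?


Detection capability = d_min - 1 = 49 - 1 = 48

48 errors


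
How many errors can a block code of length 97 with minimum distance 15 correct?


Correction capability = floor((d-1)/2) = floor((15-1)/2) = 7

7 errors


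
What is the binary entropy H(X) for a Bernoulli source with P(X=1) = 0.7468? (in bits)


H = -p*log2(p) - (1-p)*log2(1-p). -0.7468*log2(0.7468) = 0.314557; -0.2532*log2(0.2532) = 0.501754. H = 0.314557 + 0.501754 = 0.8163

0.8163 bits


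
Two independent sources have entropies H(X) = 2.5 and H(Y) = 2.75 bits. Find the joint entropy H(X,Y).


For independent variables, H(X,Y) = H(X) + H(Y) = 2.5 + 2.75 = 5.25

5.25 bits


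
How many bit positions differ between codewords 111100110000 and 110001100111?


Count differing positions: . . ^ ^ . ^ . ^ . ^ ^ ^ = 7 differences

7


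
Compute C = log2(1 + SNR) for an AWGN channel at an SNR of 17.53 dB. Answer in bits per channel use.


SNR_linear = 10^(17.53/10) = 56.6239; C = log2(1 + SNR_linear) = log2(1 + 56.6239) = 5.8486

5.8486 bits/channel use


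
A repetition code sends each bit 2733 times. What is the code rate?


Rate = k/n = 1/2733

1/2733


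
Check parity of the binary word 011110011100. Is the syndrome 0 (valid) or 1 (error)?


Syndrome = XOR of all bits = 0 XOR 1 XOR 1 XOR 1 XOR 1 XOR 0 XOR 0 XOR 1 XOR 1 XOR 1 XOR 0 XOR 0 = 1

1


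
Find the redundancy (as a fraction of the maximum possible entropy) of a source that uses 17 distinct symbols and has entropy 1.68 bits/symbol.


H_max = log2(K) = log2(17) = 4.0875 bits/symbol. Redundancy = 1 - H/H_max = 1 - 1.68/4.0875 = 1 - 0.411 = 0.589

0.589


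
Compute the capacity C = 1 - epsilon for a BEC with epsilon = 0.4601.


C = 1 - epsilon = 1 - 0.4601 = 0.5399

0.5399 bits


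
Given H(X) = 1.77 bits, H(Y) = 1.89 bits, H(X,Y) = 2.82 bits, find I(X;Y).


I(X;Y) = H(X) + H(Y) - H(X,Y) = 1.77 + 1.89 - 2.82 = 0.84

0.84 bits


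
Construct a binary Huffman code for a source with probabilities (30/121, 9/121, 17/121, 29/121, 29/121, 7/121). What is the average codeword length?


Huffman construction (repeatedly merge the two least-probable nodes; each merge adds 1 bit to every symbol beneath it): 7/121 + 9/121 = 16/121; 16/121 + 17/121 = 3/11; 29/121 + 29/121 = 58/121; 30/121 + 3/11 = 63/121; 58/121 + 63/121 = 1. Resulting codeword lengths (in the order the probabilities were given): (2, 4, 3, 2, 2, 4). L_avg = sum(p_i * l_i) = 30/121*2 + 9/121*4 + 17/121*3 + 29/121*2 + 29/121*2 + 7/121*4 = 291/121 = 2.405

2.405 bits


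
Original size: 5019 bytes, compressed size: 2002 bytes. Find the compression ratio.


Ratio = original / compressed = 5019 / 2002 = 2.507

2.507


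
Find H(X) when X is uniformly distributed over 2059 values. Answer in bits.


H = log2(n) = log2(2059) = 11.0077

11.0077 bits


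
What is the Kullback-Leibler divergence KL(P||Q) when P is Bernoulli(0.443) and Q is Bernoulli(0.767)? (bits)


KL = p*log2(p/q) + (1-p)*log2((1-p)/(1-q)) = 0.443*log2(0.443/0.767) + 0.557*log2(0.557/0.233) = 0.3495

0.3495 bits


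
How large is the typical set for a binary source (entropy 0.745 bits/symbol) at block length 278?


log2|A_typical| = nH = 278 * 0.745 = 207.11, so |A_typical| ~ 2^207.11 = 2.220e+62

2.220e+62


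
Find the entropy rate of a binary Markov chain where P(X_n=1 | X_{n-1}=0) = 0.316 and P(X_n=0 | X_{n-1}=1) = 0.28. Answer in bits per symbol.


Stationary distribution: pi_0 = p10/(p01+p10) = 0.4698, pi_1 = 0.5302. Entropy rate H' = pi_0*H(p01) + pi_1*H(p10) = 0.4698*0.9 + 0.5302*0.8555 = 0.8764

0.8764 bits/symbol


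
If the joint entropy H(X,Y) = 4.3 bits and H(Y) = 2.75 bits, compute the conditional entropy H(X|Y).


H(X|Y) = H(X,Y) - H(Y) = 4.3 - 2.75 = 1.55

1.55 bits


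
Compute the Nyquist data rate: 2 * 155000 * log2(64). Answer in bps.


Rate = 2 * B * log2(M) = 2 * 155000 * 6.0 = 1860000.0

1860000.0 bps


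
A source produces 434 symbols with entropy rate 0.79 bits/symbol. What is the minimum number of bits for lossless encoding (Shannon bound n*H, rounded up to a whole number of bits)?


Minimum bits >= n * H = 434 * 0.79 = 342.86, rounded up to a whole number of bits = 343

343 bits


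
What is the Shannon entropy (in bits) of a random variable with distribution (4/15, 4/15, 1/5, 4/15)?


H = -sum(p_i * log2(p_i)). Terms: -(4/15)*log2(4/15) = 0.508504; -(4/15)*log2(4/15) = 0.508504; -(1/5)*log2(1/5) = 0.464386; -(4/15)*log2(4/15) = 0.508504. H = 0.508504 + 0.508504 + 0.464386 + 0.508504 = 1.9899

1.9899 bits


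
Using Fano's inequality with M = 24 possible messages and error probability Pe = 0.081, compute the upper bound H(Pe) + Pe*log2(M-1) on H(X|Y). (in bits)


H(Pe) = -Pe*log2(Pe) - (1-Pe)*log2(1-Pe) = -0.081*log2(0.081) - 0.919*log2(0.919) = 0.293701 + 0.111992 = 0.4057. Pe*log2(M-1) = 0.081*log2(23) = 0.366409. Bound = H(Pe) + Pe*log2(M-1) = 0.293701 + 0.111992 + 0.366409 = 0.7721

0.7721 bits


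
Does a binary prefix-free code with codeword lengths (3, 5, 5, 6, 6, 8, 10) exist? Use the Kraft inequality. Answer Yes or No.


Kraft sum = sum(2^(-l_i)) = 0.2236, need <= 1. Result: satisfied (a binary prefix-free code with these lengths exists)

Yes


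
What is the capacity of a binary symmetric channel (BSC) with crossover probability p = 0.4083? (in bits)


H(p) = -p*log2(p) - (1-p)*log2(1-p) = -0.4083*log2(0.4083) - 0.5917*log2(0.5917) = 0.527645 + 0.447954 = 0.9756. C = 1 - H(p) = 1 - 0.9756 = 0.0244

0.0244 bits


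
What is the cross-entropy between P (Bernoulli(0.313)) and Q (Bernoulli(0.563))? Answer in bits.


H(P,Q) = -p*log2(q) - (1-p)*log2(1-q). -0.313*log2(0.563) = 0.259412; -0.687*log2(0.437) = 0.820481. H(P,Q) = 0.259412 + 0.820481 = 1.0799

1.0799 bits


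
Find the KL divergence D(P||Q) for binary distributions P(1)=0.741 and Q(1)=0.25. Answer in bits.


KL = p*log2(p/q) + (1-p)*log2((1-p)/(1-q)) = 0.741*log2(0.741/0.25) + 0.259*log2(0.259/0.75) = 0.7643

0.7643 bits


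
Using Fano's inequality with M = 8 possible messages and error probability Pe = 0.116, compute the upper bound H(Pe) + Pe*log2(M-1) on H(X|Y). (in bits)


H(Pe) = -Pe*log2(Pe) - (1-Pe)*log2(1-Pe) = -0.116*log2(0.116) - 0.884*log2(0.884) = 0.360505 + 0.157247 = 0.5178. Pe*log2(M-1) = 0.116*log2(7) = 0.325653. Bound = H(Pe) + Pe*log2(M-1) = 0.360505 + 0.157247 + 0.325653 = 0.8434

0.8434 bits


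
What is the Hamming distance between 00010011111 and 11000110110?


Count differing positions: ^ ^ . ^ . ^ . ^ . . ^ = 6 differences

6


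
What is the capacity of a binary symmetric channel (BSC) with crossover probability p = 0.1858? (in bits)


H(p) = -p*log2(p) - (1-p)*log2(1-p) = -0.1858*log2(0.1858) - 0.8142*log2(0.8142) = 0.451155 + 0.241447 = 0.6926. C = 1 - H(p) = 1 - 0.6926 = 0.3074

0.3074 bits


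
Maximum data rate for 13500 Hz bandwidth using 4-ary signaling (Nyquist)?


Rate = 2 * B * log2(M) = 2 * 13500 * 2.0 = 54000.0

54000.0 bps


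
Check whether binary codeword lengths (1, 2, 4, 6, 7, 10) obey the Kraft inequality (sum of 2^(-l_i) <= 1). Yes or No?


Kraft sum = sum(2^(-l_i)) = 0.8369, need <= 1. Result: satisfied (a binary prefix-free code with these lengths exists)

Yes


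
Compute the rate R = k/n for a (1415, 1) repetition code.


Rate = k/n = 1/1415

1/1415


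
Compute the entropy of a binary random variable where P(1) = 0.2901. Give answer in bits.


H = -p*log2(p) - (1-p)*log2(1-p). -0.2901*log2(0.2901) = 0.517938; -0.7099*log2(0.7099) = 0.350912. H = 0.517938 + 0.350912 = 0.8689

0.8689 bits


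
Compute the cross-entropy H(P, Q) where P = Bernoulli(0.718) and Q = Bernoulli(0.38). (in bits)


H(P,Q) = -p*log2(q) - (1-p)*log2(1-q). -0.718*log2(0.38) = 1.002277; -0.282*log2(0.62) = 0.194484. H(P,Q) = 1.002277 + 0.194484 = 1.1968

1.1968 bits


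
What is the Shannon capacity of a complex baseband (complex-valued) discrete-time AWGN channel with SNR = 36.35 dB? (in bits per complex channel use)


SNR_linear = 10^(36.35/10) = 4315.1908; C = log2(1 + SNR_linear) = log2(1 + 4315.1908) = 12.0755

12.0755 bits/channel use


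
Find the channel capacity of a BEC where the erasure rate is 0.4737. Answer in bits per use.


C = 1 - epsilon = 1 - 0.4737 = 0.5263

0.5263 bits


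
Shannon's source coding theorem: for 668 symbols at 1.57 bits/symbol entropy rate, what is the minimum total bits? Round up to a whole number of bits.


Minimum bits >= n * H = 668 * 1.57 = 1048.76, rounded up to a whole number of bits = 1049

1049 bits


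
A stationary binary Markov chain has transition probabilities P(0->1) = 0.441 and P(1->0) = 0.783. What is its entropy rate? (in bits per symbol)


Stationary distribution: pi_0 = p10/(p01+p10) = 0.6397, pi_1 = 0.3603. Entropy rate H' = pi_0*H(p01) + pi_1*H(p10) = 0.6397*0.9899 + 0.3603*0.7547 = 0.9052

0.9052 bits/symbol


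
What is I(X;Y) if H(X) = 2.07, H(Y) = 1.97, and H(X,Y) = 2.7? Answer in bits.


I(X;Y) = H(X) + H(Y) - H(X,Y) = 2.07 + 1.97 - 2.7 = 1.34

1.34 bits


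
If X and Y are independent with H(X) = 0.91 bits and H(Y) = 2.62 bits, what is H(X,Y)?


For independent variables, H(X,Y) = H(X) + H(Y) = 0.91 + 2.62 = 3.53

3.53 bits


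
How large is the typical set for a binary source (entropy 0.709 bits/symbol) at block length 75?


log2|A_typical| = nH = 75 * 0.709 = 53.175, so |A_typical| ~ 2^53.175 = 1.017e+16

1.017e+16


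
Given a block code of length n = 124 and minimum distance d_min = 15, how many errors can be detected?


Detection capability = d_min - 1 = 15 - 1 = 14

14 errors


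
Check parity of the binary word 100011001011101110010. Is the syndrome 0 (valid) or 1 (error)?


Syndrome = XOR of all bits = 1 XOR 0 XOR 0 XOR 0 XOR 1 XOR 1 XOR 0 XOR 0 XOR 1 XOR 0 XOR 1 XOR 1 XOR 1 XOR 0 XOR 1 XOR 1 XOR 1 XOR 0 XOR 0 XOR 1 XOR 0 = 1

1


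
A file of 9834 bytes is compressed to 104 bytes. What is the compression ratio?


Ratio = original / compressed = 9834 / 104 = 94.5577

94.5577


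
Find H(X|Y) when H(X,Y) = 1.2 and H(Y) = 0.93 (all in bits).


H(X|Y) = H(X,Y) - H(Y) = 1.2 - 0.93 = 0.27

0.27 bits


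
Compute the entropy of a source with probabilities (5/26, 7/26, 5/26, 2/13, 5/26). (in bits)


H = -sum(p_i * log2(p_i)). Terms: -(5/26)*log2(5/26) = 0.457406; -(7/26)*log2(7/26) = 0.509677; -(5/26)*log2(5/26) = 0.457406; -(2/13)*log2(2/13) = 0.415452; -(5/26)*log2(5/26) = 0.457406. H = 0.457406 + 0.509677 + 0.457406 + 0.415452 + 0.457406 = 2.2973

2.2973 bits


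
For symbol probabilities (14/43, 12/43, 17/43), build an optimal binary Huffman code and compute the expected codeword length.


Huffman construction (repeatedly merge the two least-probable nodes; each merge adds 1 bit to every symbol beneath it): 12/43 + 14/43 = 26/43; 17/43 + 26/43 = 1. Resulting codeword lengths (in the order the probabilities were given): (2, 2, 1). L_avg = sum(p_i * l_i) = 14/43*2 + 12/43*2 + 17/43*1 = 69/43 = 1.6047

1.6047 bits


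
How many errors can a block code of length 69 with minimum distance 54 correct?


Correction capability = floor((d-1)/2) = floor((54-1)/2) = 26

26 errors


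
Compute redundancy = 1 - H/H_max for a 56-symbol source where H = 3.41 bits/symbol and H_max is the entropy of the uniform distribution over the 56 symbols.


H_max = log2(K) = log2(56) = 5.8074 bits/symbol. Redundancy = 1 - H/H_max = 1 - 3.41/5.8074 = 1 - 0.5872 = 0.4128

0.4128


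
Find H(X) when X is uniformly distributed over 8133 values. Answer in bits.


H = log2(n) = log2(8133) = 12.9896

12.9896 bits


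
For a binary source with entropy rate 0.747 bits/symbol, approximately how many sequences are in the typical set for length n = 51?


log2|A_typical| = nH = 51 * 0.747 = 38.097, so |A_typical| ~ 2^38.097 = 2.940e+11

2.940e+11


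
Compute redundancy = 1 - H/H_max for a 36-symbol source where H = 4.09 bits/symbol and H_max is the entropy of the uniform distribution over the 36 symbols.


H_max = log2(K) = log2(36) = 5.1699 bits/symbol. Redundancy = 1 - H/H_max = 1 - 4.09/5.1699 = 1 - 0.7911 = 0.2089

0.2089


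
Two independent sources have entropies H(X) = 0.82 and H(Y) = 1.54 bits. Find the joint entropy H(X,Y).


For independent variables, H(X,Y) = H(X) + H(Y) = 0.82 + 1.54 = 2.36

2.36 bits


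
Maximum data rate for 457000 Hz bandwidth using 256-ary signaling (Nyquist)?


Rate = 2 * B * log2(M) = 2 * 457000 * 8.0 = 7312000.0

7312000.0 bps


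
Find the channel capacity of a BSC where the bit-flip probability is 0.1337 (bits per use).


H(p) = -p*log2(p) - (1-p)*log2(1-p) = -0.1337*log2(0.1337) - 0.8663*log2(0.8663) = 0.388122 + 0.179377 = 0.5675. C = 1 - H(p) = 1 - 0.5675 = 0.4325

0.4325 bits


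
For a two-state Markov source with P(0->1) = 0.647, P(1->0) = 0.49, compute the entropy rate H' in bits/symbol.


Stationary distribution: pi_0 = p10/(p01+p10) = 0.431, pi_1 = 0.569. Entropy rate H' = pi_0*H(p01) + pi_1*H(p10) = 0.431*0.9367 + 0.569*0.9997 = 0.9726

0.9726 bits/symbol


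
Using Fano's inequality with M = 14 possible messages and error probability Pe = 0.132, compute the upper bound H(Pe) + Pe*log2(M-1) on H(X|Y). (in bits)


H(Pe) = -Pe*log2(Pe) - (1-Pe)*log2(1-Pe) = -0.132*log2(0.132) - 0.868*log2(0.868) = 0.385624 + 0.177274 = 0.5629. Pe*log2(M-1) = 0.132*log2(13) = 0.488458. Bound = H(Pe) + Pe*log2(M-1) = 0.385624 + 0.177274 + 0.488458 = 1.0514

1.0514 bits


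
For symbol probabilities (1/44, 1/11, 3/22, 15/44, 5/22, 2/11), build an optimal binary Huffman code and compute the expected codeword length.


Huffman construction (repeatedly merge the two least-probable nodes; each merge adds 1 bit to every symbol beneath it): 1/44 + 1/11 = 5/44; 5/44 + 3/22 = 1/4; 2/11 + 5/22 = 9/22; 1/4 + 15/44 = 13/22; 9/22 + 13/22 = 1. Resulting codeword lengths (in the order the probabilities were given): (4, 4, 3, 2, 2, 2). L_avg = sum(p_i * l_i) = 1/44*4 + 1/11*4 + 3/22*3 + 15/44*2 + 5/22*2 + 2/11*2 = 26/11 = 2.3636

2.3636 bits


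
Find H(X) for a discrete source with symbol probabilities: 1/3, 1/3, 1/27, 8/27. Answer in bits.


H = -sum(p_i * log2(p_i)). Terms: -(1/3)*log2(1/3) = 0.528321; -(1/3)*log2(1/3) = 0.528321; -(1/27)*log2(1/27) = 0.176107; -(8/27)*log2(8/27) = 0.519967. H = 0.528321 + 0.528321 + 0.176107 + 0.519967 = 1.7527

1.7527 bits


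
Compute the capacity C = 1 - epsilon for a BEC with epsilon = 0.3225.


C = 1 - epsilon = 1 - 0.3225 = 0.6775

0.6775 bits


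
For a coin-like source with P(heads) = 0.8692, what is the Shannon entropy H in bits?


H = -p*log2(p) - (1-p)*log2(1-p). -0.8692*log2(0.8692) = 0.175787; -0.1308*log2(0.1308) = 0.383841. H = 0.175787 + 0.383841 = 0.5596

0.5596 bits


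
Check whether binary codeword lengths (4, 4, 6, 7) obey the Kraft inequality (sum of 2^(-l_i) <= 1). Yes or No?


Kraft sum = sum(2^(-l_i)) = 0.1484, need <= 1. Result: satisfied (a binary prefix-free code with these lengths exists)

Yes


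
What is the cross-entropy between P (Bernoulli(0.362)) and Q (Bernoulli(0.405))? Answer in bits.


H(P,Q) = -p*log2(q) - (1-p)*log2(1-q). -0.362*log2(0.405) = 0.472050; -0.638*log2(0.595) = 0.477887. H(P,Q) = 0.472050 + 0.477887 = 0.9499

0.9499 bits


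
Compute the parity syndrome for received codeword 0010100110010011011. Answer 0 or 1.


Syndrome = XOR of all bits = 0 XOR 0 XOR 1 XOR 0 XOR 1 XOR 0 XOR 0 XOR 1 XOR 1 XOR 0 XOR 0 XOR 1 XOR 0 XOR 0 XOR 1 XOR 1 XOR 0 XOR 1 XOR 1 = 1

1


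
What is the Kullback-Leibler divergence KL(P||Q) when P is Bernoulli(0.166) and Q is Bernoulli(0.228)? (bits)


KL = p*log2(p/q) + (1-p)*log2((1-p)/(1-q)) = 0.166*log2(0.166/0.228) + 0.834*log2(0.834/0.772) = 0.0169

0.0169 bits


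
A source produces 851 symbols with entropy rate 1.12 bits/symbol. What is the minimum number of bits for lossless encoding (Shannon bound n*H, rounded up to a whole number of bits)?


Minimum bits >= n * H = 851 * 1.12 = 953.12, rounded up to a whole number of bits = 954

954 bits


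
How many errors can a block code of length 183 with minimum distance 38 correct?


Correction capability = floor((d-1)/2) = floor((38-1)/2) = 18

18 errors


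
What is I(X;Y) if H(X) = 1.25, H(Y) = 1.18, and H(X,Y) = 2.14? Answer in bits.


I(X;Y) = H(X) + H(Y) - H(X,Y) = 1.25 + 1.18 - 2.14 = 0.29

0.29 bits


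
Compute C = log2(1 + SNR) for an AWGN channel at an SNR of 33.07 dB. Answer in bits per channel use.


SNR_linear = 10^(33.07/10) = 2027.6827; C = log2(1 + SNR_linear) = log2(1 + 2027.6827) = 10.9863

10.9863 bits/channel use


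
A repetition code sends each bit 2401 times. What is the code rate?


Rate = k/n = 1/2401

1/2401


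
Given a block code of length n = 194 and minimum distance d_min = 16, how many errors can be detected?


Detection capability = d_min - 1 = 16 - 1 = 15

15 errors


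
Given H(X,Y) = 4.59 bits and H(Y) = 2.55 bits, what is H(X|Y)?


H(X|Y) = H(X,Y) - H(Y) = 4.59 - 2.55 = 2.04

2.04 bits


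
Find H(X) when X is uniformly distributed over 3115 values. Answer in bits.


H = log2(n) = log2(3115) = 11.605

11.605 bits


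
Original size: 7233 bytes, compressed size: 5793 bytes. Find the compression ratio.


Ratio = original / compressed = 7233 / 5793 = 1.2486

1.2486


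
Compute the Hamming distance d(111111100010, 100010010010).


Count differing positions: . ^ ^ ^ . ^ ^ ^ . . . . = 6 differences

6


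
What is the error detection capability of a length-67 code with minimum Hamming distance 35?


Detection capability = d_min - 1 = 35 - 1 = 34

34 errors


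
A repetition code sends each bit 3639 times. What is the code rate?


Rate = k/n = 1/3639

1/3639


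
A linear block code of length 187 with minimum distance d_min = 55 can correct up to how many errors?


Correction capability = floor((d-1)/2) = floor((55-1)/2) = 27

27 errors


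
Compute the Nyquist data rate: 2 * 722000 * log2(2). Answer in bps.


Rate = 2 * B * log2(M) = 2 * 722000 * 1.0 = 1444000.0

1444000.0 bps


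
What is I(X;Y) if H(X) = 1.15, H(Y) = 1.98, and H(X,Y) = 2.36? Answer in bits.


I(X;Y) = H(X) + H(Y) - H(X,Y) = 1.15 + 1.98 - 2.36 = 0.77

0.77 bits


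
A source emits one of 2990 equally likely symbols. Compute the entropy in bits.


H = log2(n) = log2(2990) = 11.5459

11.5459 bits


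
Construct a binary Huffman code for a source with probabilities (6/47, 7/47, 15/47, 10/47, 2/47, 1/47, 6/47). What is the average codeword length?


Huffman construction (repeatedly merge the two least-probable nodes; each merge adds 1 bit to every symbol beneath it): 1/47 + 2/47 = 3/47; 3/47 + 6/47 = 9/47; 6/47 + 7/47 = 13/47; 9/47 + 10/47 = 19/47; 13/47 + 15/47 = 28/47; 19/47 + 28/47 = 1. Resulting codeword lengths (in the order the probabilities were given): (3, 3, 2, 2, 4, 4, 3). L_avg = sum(p_i * l_i) = 6/47*3 + 7/47*3 + 15/47*2 + 10/47*2 + 2/47*4 + 1/47*4 + 6/47*3 = 119/47 = 2.5319

2.5319 bits


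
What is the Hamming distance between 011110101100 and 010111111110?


Count differing positions: . . ^ . . ^ . ^ . . ^ . = 4 differences

4


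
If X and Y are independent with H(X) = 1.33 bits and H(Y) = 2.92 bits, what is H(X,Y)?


For independent variables, H(X,Y) = H(X) + H(Y) = 1.33 + 2.92 = 4.25

4.25 bits


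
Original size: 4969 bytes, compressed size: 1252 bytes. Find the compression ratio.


Ratio = original / compressed = 4969 / 1252 = 3.9688

3.9688


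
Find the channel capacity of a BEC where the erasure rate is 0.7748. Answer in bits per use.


C = 1 - epsilon = 1 - 0.7748 = 0.2252

0.2252 bits


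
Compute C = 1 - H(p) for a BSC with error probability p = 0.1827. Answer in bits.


H(p) = -p*log2(p) - (1-p)*log2(1-p) = -0.1827*log2(0.1827) - 0.8173*log2(0.8173) = 0.448063 + 0.237885 = 0.6859. C = 1 - H(p) = 1 - 0.6859 = 0.3141

0.3141 bits


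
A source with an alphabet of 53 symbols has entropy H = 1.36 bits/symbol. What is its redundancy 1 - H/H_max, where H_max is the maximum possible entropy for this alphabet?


H_max = log2(K) = log2(53) = 5.7279 bits/symbol. Redundancy = 1 - H/H_max = 1 - 1.36/5.7279 = 1 - 0.2374 = 0.7626

0.7626


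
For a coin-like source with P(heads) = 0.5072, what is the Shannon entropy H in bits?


H = -p*log2(p) - (1-p)*log2(1-p). -0.5072*log2(0.5072) = 0.496738; -0.4928*log2(0.4928) = 0.503112. H = 0.496738 + 0.503112 = 0.9999

0.9999 bits


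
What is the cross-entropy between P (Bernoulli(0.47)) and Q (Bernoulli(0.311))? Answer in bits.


H(P,Q) = -p*log2(q) - (1-p)*log2(1-q). -0.47*log2(0.311) = 0.791956; -0.53*log2(0.689) = 0.284835. H(P,Q) = 0.791956 + 0.284835 = 1.0768

1.0768 bits


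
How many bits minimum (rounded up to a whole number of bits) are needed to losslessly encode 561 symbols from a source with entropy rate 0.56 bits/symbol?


Minimum bits >= n * H = 561 * 0.56 = 314.16, rounded up to a whole number of bits = 315

315 bits


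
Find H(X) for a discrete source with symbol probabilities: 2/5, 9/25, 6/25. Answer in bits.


H = -sum(p_i * log2(p_i)). Terms: -(2/5)*log2(2/5) = 0.528771; -(9/25)*log2(9/25) = 0.530615; -(6/25)*log2(6/25) = 0.494134. H = 0.528771 + 0.530615 + 0.494134 = 1.5535

1.5535 bits


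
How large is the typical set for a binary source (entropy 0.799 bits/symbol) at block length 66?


log2|A_typical| = nH = 66 * 0.799 = 52.734, so |A_typical| ~ 2^52.734 = 7.491e+15

7.491e+15


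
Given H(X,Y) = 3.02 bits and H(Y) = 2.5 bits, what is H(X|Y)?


H(X|Y) = H(X,Y) - H(Y) = 3.02 - 2.5 = 0.52

0.52 bits


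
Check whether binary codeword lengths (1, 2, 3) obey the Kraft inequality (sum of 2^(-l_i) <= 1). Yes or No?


Kraft sum = sum(2^(-l_i)) = 0.875, need <= 1. Result: satisfied (a binary prefix-free code with these lengths exists)

Yes


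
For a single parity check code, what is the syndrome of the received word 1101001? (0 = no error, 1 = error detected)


Syndrome = XOR of all bits = 1 XOR 1 XOR 0 XOR 1 XOR 0 XOR 0 XOR 1 = 0

0


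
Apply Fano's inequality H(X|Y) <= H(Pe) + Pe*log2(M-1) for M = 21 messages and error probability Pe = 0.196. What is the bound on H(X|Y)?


H(Pe) = -Pe*log2(Pe) - (1-Pe)*log2(1-Pe) = -0.196*log2(0.196) - 0.804*log2(0.804) = 0.460811 + 0.253045 = 0.7139. Pe*log2(M-1) = 0.196*log2(20) = 0.847098. Bound = H(Pe) + Pe*log2(M-1) = 0.460811 + 0.253045 + 0.847098 = 1.561

1.561 bits


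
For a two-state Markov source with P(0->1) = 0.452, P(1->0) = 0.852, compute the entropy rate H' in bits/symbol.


Stationary distribution: pi_0 = p10/(p01+p10) = 0.6534, pi_1 = 0.3466. Entropy rate H' = pi_0*H(p01) + pi_1*H(p10) = 0.6534*0.9933 + 0.3466*0.6048 = 0.8587

0.8587 bits/symbol


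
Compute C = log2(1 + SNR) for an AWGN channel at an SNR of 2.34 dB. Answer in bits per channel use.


SNR_linear = 10^(2.34/10) = 1.714; C = log2(1 + SNR_linear) = log2(1 + 1.714) = 1.4404

1.4404 bits/channel use


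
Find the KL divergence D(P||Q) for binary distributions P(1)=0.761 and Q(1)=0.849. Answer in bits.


KL = p*log2(p/q) + (1-p)*log2((1-p)/(1-q)) = 0.761*log2(0.761/0.849) + 0.239*log2(0.239/0.151) = 0.0382

0.0382 bits


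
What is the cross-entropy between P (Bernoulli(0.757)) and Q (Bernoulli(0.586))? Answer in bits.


H(P,Q) = -p*log2(q) - (1-p)*log2(1-q). -0.757*log2(0.586) = 0.583668; -0.243*log2(0.414) = 0.309168. H(P,Q) = 0.583668 + 0.309168 = 0.8928

0.8928 bits


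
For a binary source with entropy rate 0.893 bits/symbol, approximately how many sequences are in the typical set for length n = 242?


log2|A_typical| = nH = 242 * 0.893 = 216.106, so |A_typical| ~ 2^216.106 = 1.133e+65

1.133e+65


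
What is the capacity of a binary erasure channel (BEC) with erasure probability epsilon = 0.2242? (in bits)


C = 1 - epsilon = 1 - 0.2242 = 0.7758

0.7758 bits


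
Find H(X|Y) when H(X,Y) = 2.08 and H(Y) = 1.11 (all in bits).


H(X|Y) = H(X,Y) - H(Y) = 2.08 - 1.11 = 0.97

0.97 bits


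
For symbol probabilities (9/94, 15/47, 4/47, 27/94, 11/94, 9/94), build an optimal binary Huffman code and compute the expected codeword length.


Huffman construction (repeatedly merge the two least-probable nodes; each merge adds 1 bit to every symbol beneath it): 4/47 + 9/94 = 17/94; 9/94 + 11/94 = 10/47; 17/94 + 10/47 = 37/94; 27/94 + 15/47 = 57/94; 37/94 + 57/94 = 1. Resulting codeword lengths (in the order the probabilities were given): (3, 2, 3, 2, 3, 3). L_avg = sum(p_i * l_i) = 9/94*3 + 15/47*2 + 4/47*3 + 27/94*2 + 11/94*3 + 9/94*3 = 225/94 = 2.3936

2.3936 bits


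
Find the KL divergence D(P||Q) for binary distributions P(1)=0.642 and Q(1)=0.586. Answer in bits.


KL = p*log2(p/q) + (1-p)*log2((1-p)/(1-q)) = 0.642*log2(0.642/0.586) + 0.358*log2(0.358/0.414) = 0.0095

0.0095 bits


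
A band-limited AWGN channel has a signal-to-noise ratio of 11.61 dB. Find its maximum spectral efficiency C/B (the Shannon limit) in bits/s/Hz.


SNR_linear = 10^(11.61/10) = 14.4877; C/B = log2(1 + SNR_linear) = log2(1 + 14.4877) = 3.9531

3.9531 bits/s/Hz


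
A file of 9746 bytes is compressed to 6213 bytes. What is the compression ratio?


Ratio = original / compressed = 9746 / 6213 = 1.5686

1.5686


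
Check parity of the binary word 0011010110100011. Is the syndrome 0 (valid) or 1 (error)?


Syndrome = XOR of all bits = 0 XOR 0 XOR 1 XOR 1 XOR 0 XOR 1 XOR 0 XOR 1 XOR 1 XOR 0 XOR 1 XOR 0 XOR 0 XOR 0 XOR 1 XOR 1 = 0

0


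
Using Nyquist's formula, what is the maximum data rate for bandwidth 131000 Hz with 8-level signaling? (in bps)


Rate = 2 * B * log2(M) = 2 * 131000 * 3.0 = 786000.0

786000.0 bps


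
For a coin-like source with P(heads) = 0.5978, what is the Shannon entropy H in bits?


H = -p*log2(p) - (1-p)*log2(1-p). -0.5978*log2(0.5978) = 0.443726; -0.4022*log2(0.4022) = 0.528497. H = 0.443726 + 0.528497 = 0.9722

0.9722 bits


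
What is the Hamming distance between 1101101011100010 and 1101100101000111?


Count differing positions: . . . . . . ^ ^ ^ . ^ . . ^ . ^ = 6 differences

6


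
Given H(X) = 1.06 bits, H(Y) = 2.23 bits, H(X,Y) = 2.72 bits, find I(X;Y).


I(X;Y) = H(X) + H(Y) - H(X,Y) = 1.06 + 2.23 - 2.72 = 0.57

0.57 bits


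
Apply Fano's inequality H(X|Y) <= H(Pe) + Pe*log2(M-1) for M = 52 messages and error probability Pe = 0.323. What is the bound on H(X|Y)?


H(Pe) = -Pe*log2(Pe) - (1-Pe)*log2(1-Pe) = -0.323*log2(0.323) - 0.677*log2(0.677) = 0.526617 + 0.380997 = 0.9076. Pe*log2(M-1) = 0.323*log2(51) = 1.832193. Bound = H(Pe) + Pe*log2(M-1) = 0.526617 + 0.380997 + 1.832193 = 2.7398

2.7398 bits
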